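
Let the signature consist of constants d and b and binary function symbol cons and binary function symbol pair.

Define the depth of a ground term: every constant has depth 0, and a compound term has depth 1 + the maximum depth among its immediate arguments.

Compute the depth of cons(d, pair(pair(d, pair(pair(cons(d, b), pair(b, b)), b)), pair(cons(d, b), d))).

6

depth(cons(d, b)) = 1 + max(0, 0) = 1
depth(pair(b, b)) = 1 + max(0, 0) = 1
depth(pair(cons(d, b), pair(b, b))) = 1 + max(1, 1) = 2
depth(pair(pair(cons(d, b), pair(b, b)), b)) = 1 + max(2, 0) = 3
depth(pair(d, pair(pair(cons(d, b), pair(b, b)), b))) = 1 + max(0, 3) = 4
depth(pair(cons(d, b), d)) = 1 + max(1, 0) = 2
depth(pair(pair(d, pair(pair(cons(d, b), pair(b, b)), b)), pair(cons(d, b), d))) = 1 + max(4, 2) = 5
depth(cons(d, pair(pair(d, pair(pair(cons(d, b), pair(b, b)), b)), pair(cons(d, b), d)))) = 1 + max(0, 5) = 6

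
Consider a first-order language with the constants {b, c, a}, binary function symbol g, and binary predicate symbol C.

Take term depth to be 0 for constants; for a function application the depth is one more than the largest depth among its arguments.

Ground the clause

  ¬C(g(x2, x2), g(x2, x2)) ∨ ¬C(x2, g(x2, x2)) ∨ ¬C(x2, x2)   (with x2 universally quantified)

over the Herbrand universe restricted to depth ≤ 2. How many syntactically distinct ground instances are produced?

147

Ground terms of depth ≤ 2:
  Let N_k = |{terms of depth ≤ k}|. Then N_0 = 3 and N_k = 3 + N_{k-1}^2 for k ≥ 1 (one summand per function symbol, arity giving the exponent).
  N_0 = 3
  N_1 = 3 + 3^2 = 12
  N_2 = 3 + 12^2 = 147
So there are 147 ground terms available for substitution.
The variable x2 ranges independently over the available ground terms, and distinct assignments produce distinct instances.
Number of ground instances = 147.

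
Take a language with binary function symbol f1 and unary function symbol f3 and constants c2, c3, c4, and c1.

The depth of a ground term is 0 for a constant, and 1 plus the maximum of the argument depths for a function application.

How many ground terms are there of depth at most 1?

24

Write N_k for the number of ground terms of depth ≤ k. A term of depth ≤ k is either a constant or a function symbol applied to arguments of depth ≤ k−1, so N_k = 4 + N_{k-1}^2 + N_{k-1}.
N_0 = 4
N_1 = 4 + 4^2 + 4 = 24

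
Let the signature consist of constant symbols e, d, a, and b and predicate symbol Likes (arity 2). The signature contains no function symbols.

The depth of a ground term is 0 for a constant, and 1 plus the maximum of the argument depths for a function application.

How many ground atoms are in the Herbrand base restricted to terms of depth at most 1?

16

First count ground terms of depth ≤ 1.
With no function symbols every ground term is a constant, so there are exactly 4 ground terms at every depth bound.
N_0 = 4
N_1 = 4
Explicitly: e, d, a, b.
So |H| = 4.
For each predicate symbol, the number of ground atoms is |H| raised to its arity; summing:
  Likes: 4^2 = 16
Total ground atoms: 16.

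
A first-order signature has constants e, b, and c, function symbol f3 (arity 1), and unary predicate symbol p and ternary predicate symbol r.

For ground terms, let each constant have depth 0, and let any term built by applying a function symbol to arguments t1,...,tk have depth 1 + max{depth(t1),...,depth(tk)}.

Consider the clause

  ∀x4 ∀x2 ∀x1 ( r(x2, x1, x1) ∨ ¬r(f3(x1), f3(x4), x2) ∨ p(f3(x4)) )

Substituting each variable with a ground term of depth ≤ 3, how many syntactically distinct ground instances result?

Ground terms of depth ≤ 3:
  Let N_k count ground terms of depth at most k. Each non-constant term of depth ≤ k is some function symbol applied to depth-≤(k−1) arguments, giving N_k = 3 + N_{k-1}.
  N_0 = 3
  N_1 = 3 + 3 = 6
  N_2 = 3 + 6 = 9
  N_3 = 3 + 9 = 12
So there are 12 ground terms available for substitution.
The body mentions every one of the 3 quantified variables; since ground terms form a free algebra, no two substitutions collapse to the same formula.
Number of ground instances = 12^3 = 1728.

1728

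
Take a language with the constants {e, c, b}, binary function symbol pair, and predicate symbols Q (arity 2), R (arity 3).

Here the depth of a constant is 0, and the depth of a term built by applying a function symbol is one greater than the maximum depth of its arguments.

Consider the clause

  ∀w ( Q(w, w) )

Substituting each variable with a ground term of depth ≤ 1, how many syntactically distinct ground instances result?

Ground terms of depth ≤ 1:
  Let N_k count ground terms of depth at most k. Each non-constant term of depth ≤ k is some function symbol applied to depth-≤(k−1) arguments, giving N_k = 3 + N_{k-1}^2.
  N_0 = 3
  N_1 = 3 + 3^2 = 12
  Explicitly: e, c, b, pair(e, e), pair(e, c), pair(e, b), pair(c, e), pair(c, c), pair(c, b), pair(b, e), pair(b, c), pair(b, b).
So there are 12 ground terms available for substitution.
The variable w ranges independently over the available ground terms, and distinct assignments produce distinct instances.
Number of ground instances = 12.

12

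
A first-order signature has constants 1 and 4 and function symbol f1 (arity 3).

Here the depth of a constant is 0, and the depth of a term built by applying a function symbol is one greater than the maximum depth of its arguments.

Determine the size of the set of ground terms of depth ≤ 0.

2

Count level by level. With function symbols f1/3, the terms of depth ≤ k are the 2 constants together with each function applied to depth-≤(k−1) tuples, so N_k = 2 + N_{k-1}^3.
N_0 = 2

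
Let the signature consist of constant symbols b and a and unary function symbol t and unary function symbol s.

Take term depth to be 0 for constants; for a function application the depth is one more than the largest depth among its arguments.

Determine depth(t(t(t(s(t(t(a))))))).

6

depth(t(a)) = 1 + depth(a) = 1 + 0 = 1
depth(t(t(a))) = 1 + depth(t(a)) = 1 + 1 = 2
depth(s(t(t(a)))) = 1 + depth(t(t(a))) = 1 + 2 = 3
depth(t(s(t(t(a))))) = 1 + depth(s(t(t(a)))) = 1 + 3 = 4
depth(t(t(s(t(t(a)))))) = 1 + depth(t(s(t(t(a))))) = 1 + 4 = 5
depth(t(t(t(s(t(t(a))))))) = 1 + depth(t(t(s(t(t(a)))))) = 1 + 5 = 6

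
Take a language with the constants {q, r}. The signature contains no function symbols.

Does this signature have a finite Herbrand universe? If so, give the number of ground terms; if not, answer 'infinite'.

There are no function symbols, so every ground term is one of the 2 constants.
The Herbrand universe is {q, r}, which is finite with 2 elements.

2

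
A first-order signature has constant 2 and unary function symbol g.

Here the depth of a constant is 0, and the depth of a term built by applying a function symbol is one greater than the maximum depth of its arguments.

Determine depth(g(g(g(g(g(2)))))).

5

depth(g(2)) = 1 + depth(2) = 1 + 0 = 1
depth(g(g(2))) = 1 + depth(g(2)) = 1 + 1 = 2
depth(g(g(g(2)))) = 1 + depth(g(g(2))) = 1 + 2 = 3
depth(g(g(g(g(2))))) = 1 + depth(g(g(g(2)))) = 1 + 3 = 4
depth(g(g(g(g(g(2)))))) = 1 + depth(g(g(g(g(2))))) = 1 + 4 = 5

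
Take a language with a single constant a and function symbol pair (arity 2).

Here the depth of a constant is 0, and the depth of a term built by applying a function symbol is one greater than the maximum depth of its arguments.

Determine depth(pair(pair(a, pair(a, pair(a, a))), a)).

depth(pair(a, a)) = 1 + max(0, 0) = 1
depth(pair(a, pair(a, a))) = 1 + max(0, 1) = 2
depth(pair(a, pair(a, pair(a, a)))) = 1 + max(0, 2) = 3
depth(pair(pair(a, pair(a, pair(a, a))), a)) = 1 + max(3, 0) = 4

4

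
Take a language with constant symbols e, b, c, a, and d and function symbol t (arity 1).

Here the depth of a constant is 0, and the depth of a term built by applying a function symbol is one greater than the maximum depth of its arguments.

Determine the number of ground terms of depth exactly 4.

5

If N_k denotes the number of depth-≤k ground terms, the 5 constants give N_0 = 5, and each function symbol of arity r contributes N_{k-1}^r new terms at level k: N_k = 5 + N_{k-1}.
N_0 = 5
N_1 = 5 + 5 = 10
N_2 = 5 + 10 = 15
N_3 = 5 + 15 = 20
N_4 = 5 + 20 = 25
Terms of depth exactly 4: N_4 − N_3 = 25 − 20 = 5.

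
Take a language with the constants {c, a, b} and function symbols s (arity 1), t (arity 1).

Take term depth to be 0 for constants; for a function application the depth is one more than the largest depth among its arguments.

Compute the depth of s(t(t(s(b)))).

4

depth(s(b)) = 1 + depth(b) = 1 + 0 = 1
depth(t(s(b))) = 1 + depth(s(b)) = 1 + 1 = 2
depth(t(t(s(b)))) = 1 + depth(t(s(b))) = 1 + 2 = 3
depth(s(t(t(s(b))))) = 1 + depth(t(t(s(b)))) = 1 + 3 = 4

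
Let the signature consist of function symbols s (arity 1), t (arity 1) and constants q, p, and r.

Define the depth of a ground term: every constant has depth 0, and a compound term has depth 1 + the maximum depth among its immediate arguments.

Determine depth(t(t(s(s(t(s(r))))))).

6

depth(s(r)) = 1 + depth(r) = 1 + 0 = 1
depth(t(s(r))) = 1 + depth(s(r)) = 1 + 1 = 2
depth(s(t(s(r)))) = 1 + depth(t(s(r))) = 1 + 2 = 3
depth(s(s(t(s(r))))) = 1 + depth(s(t(s(r)))) = 1 + 3 = 4
depth(t(s(s(t(s(r)))))) = 1 + depth(s(s(t(s(r))))) = 1 + 4 = 5
depth(t(t(s(s(t(s(r))))))) = 1 + depth(t(s(s(t(s(r)))))) = 1 + 5 = 6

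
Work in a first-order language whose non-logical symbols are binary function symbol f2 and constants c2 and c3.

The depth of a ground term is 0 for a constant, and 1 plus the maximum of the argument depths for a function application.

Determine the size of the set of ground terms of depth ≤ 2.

If N_k denotes the number of depth-≤k ground terms, the 2 constants give N_0 = 2, and each function symbol of arity r contributes N_{k-1}^r new terms at level k: N_k = 2 + N_{k-1}^2.
N_0 = 2
N_1 = 2 + 2^2 = 6
N_2 = 2 + 6^2 = 38

38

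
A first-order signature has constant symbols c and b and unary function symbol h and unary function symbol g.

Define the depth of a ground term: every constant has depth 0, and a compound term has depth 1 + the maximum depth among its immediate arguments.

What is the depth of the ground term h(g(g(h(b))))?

4

depth(h(b)) = 1 + depth(b) = 1 + 0 = 1
depth(g(h(b))) = 1 + depth(h(b)) = 1 + 1 = 2
depth(g(g(h(b)))) = 1 + depth(g(h(b))) = 1 + 2 = 3
depth(h(g(g(h(b))))) = 1 + depth(g(g(h(b)))) = 1 + 3 = 4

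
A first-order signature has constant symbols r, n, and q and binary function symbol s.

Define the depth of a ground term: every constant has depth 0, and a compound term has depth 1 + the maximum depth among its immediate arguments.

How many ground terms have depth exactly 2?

135

Let N_k count ground terms of depth at most k. Each non-constant term of depth ≤ k is some function symbol applied to depth-≤(k−1) arguments, giving N_k = 3 + N_{k-1}^2.
N_0 = 3
N_1 = 3 + 3^2 = 12
N_2 = 3 + 12^2 = 147
Terms of depth exactly 2: N_2 − N_1 = 147 − 12 = 135.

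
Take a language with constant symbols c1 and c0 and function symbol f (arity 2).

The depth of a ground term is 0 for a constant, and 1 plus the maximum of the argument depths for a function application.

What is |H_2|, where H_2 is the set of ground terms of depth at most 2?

Write N_k for the number of ground terms of depth ≤ k. A term of depth ≤ k is either a constant or a function symbol applied to arguments of depth ≤ k−1, so N_k = 2 + N_{k-1}^2.
N_0 = 2
N_1 = 2 + 2^2 = 6
N_2 = 2 + 6^2 = 38

38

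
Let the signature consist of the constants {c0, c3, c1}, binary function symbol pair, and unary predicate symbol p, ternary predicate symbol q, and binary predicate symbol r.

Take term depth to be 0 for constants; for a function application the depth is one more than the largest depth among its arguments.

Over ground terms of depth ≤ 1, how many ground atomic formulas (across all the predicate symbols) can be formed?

1884

First count ground terms of depth ≤ 1.
Let N_k count ground terms of depth at most k. Each non-constant term of depth ≤ k is some function symbol applied to depth-≤(k−1) arguments, giving N_k = 3 + N_{k-1}^2.
N_0 = 3
N_1 = 3 + 3^2 = 12
So |H| = 12.
A ground atom is a predicate applied to a tuple of terms from H, so the count is the sum over predicates of |H|^arity:
  p: 12;  q: 12^3 = 1728;  r: 12^2 = 144
Total ground atoms: 12 + 1728 + 144 = 1884.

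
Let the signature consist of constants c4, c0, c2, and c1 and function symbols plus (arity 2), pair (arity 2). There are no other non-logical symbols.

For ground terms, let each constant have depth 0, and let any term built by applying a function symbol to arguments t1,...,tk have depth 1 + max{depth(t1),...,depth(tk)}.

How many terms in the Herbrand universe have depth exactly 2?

2560

Let N_k = |{terms of depth ≤ k}|. Then N_0 = 4 and N_k = 4 + N_{k-1}^2 + N_{k-1}^2 for k ≥ 1 (one summand per function symbol, arity giving the exponent).
N_0 = 4
N_1 = 4 + 4^2 + 4^2 = 36
N_2 = 4 + 36^2 + 36^2 = 2596
Terms of depth exactly 2: N_2 − N_1 = 2596 − 36 = 2560.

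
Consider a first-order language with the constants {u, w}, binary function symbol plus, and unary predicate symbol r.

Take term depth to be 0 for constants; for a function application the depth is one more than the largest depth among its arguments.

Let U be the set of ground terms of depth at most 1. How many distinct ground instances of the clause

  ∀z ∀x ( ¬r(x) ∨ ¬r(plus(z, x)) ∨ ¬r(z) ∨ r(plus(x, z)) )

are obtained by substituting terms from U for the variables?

36

Ground terms of depth ≤ 1:
  Let N_k = |{terms of depth ≤ k}|. Then N_0 = 2 and N_k = 2 + N_{k-1}^2 for k ≥ 1 (one summand per function symbol, arity giving the exponent).
  N_0 = 2
  N_1 = 2 + 2^2 = 6
So there are 6 ground terms available for substitution.
The body mentions every one of the 2 quantified variables; since ground terms form a free algebra, no two substitutions collapse to the same formula.
Number of ground instances = 6^2 = 36.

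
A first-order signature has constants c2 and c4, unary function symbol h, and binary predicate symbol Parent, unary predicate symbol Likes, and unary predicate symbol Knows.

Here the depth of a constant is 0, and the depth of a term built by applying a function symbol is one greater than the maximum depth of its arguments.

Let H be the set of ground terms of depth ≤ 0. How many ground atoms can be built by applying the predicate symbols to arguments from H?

8

First count ground terms of depth ≤ 0.
Count level by level. With function symbols h/1, the terms of depth ≤ k are the 2 constants together with each function applied to depth-≤(k−1) tuples, so N_k = 2 + N_{k-1}.
N_0 = 2
So |H| = 2.
A ground atom is a predicate applied to a tuple of terms from H, so the count is the sum over predicates of |H|^arity:
  Parent: 2^2 = 4;  Likes: 2;  Knows: 2
Total ground atoms: 4 + 2 + 2 = 8.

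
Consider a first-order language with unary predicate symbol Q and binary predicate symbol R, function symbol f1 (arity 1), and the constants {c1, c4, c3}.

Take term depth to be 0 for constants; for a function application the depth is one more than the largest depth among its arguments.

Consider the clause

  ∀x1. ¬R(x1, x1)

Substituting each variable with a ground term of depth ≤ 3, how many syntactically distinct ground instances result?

Ground terms of depth ≤ 3:
  If N_k denotes the number of depth-≤k ground terms, the 3 constants give N_0 = 3, and each function symbol of arity r contributes N_{k-1}^r new terms at level k: N_k = 3 + N_{k-1}.
  N_0 = 3
  N_1 = 3 + 3 = 6
  N_2 = 3 + 6 = 9
  N_3 = 3 + 9 = 12
So there are 12 ground terms available for substitution.
The clause has 1 distinct variable (x1), which appears in the body. In the free term algebra distinct substitutions yield syntactically distinct ground instances.
Number of ground instances = 12.

12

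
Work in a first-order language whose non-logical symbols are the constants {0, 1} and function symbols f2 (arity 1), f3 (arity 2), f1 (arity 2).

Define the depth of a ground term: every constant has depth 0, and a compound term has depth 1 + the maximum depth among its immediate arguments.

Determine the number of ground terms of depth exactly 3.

182410

Let N_k count ground terms of depth at most k. Each non-constant term of depth ≤ k is some function symbol applied to depth-≤(k−1) arguments, giving N_k = 2 + N_{k-1} + N_{k-1}^2 + N_{k-1}^2.
N_0 = 2
N_1 = 2 + 2 + 2^2 + 2^2 = 12
N_2 = 2 + 12 + 12^2 + 12^2 = 302
N_3 = 2 + 302 + 302^2 + 302^2 = 182712
Terms of depth exactly 3: N_3 − N_2 = 182712 − 302 = 182410.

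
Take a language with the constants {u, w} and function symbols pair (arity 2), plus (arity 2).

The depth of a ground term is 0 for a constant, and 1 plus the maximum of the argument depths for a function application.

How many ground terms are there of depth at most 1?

10

If N_k denotes the number of depth-≤k ground terms, the 2 constants give N_0 = 2, and each function symbol of arity r contributes N_{k-1}^r new terms at level k: N_k = 2 + N_{k-1}^2 + N_{k-1}^2.
N_0 = 2
N_1 = 2 + 2^2 + 2^2 = 10
Explicitly: u, w, pair(u, u), pair(u, w), pair(w, u), pair(w, w), plus(u, u), plus(u, w), plus(w, u), plus(w, w).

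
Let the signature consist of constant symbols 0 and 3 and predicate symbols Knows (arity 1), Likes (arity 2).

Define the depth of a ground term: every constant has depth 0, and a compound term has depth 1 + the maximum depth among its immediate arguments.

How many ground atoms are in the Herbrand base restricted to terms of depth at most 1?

6

First count ground terms of depth ≤ 1.
With no function symbols every ground term is a constant, so there are exactly 2 ground terms at every depth bound.
N_0 = 2
N_1 = 2
So |H| = 2.
For each predicate symbol, the number of ground atoms is |H| raised to its arity; summing:
  Knows: 2;  Likes: 2^2 = 4
Total ground atoms: 2 + 4 = 6.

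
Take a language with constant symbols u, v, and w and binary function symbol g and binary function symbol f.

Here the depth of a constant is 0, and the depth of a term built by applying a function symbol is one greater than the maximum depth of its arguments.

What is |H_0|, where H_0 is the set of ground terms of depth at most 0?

3

Count level by level. With function symbols g/2, f/2, the terms of depth ≤ k are the 3 constants together with each function applied to depth-≤(k−1) tuples, so N_k = 3 + N_{k-1}^2 + N_{k-1}^2.
N_0 = 3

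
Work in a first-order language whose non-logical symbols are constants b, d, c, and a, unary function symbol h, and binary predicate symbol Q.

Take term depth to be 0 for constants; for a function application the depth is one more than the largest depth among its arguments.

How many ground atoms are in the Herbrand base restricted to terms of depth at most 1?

First count ground terms of depth ≤ 1.
If N_k denotes the number of depth-≤k ground terms, the 4 constants give N_0 = 4, and each function symbol of arity r contributes N_{k-1}^r new terms at level k: N_k = 4 + N_{k-1}.
N_0 = 4
N_1 = 4 + 4 = 8
So |H| = 8.
A ground atom is a predicate applied to a tuple of terms from H, so the count is the sum over predicates of |H|^arity:
  Q: 8^2 = 64
Total ground atoms: 64.

64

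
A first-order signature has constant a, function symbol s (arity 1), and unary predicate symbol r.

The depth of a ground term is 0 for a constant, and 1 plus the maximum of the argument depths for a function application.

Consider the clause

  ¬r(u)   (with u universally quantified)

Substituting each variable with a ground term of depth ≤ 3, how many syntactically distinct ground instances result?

Ground terms of depth ≤ 3:
  Let N_k = |{terms of depth ≤ k}|. Then N_0 = 1 and N_k = 1 + N_{k-1} for k ≥ 1 (one summand per function symbol, arity giving the exponent).
  N_0 = 1
  N_1 = 1 + 1 = 2
  N_2 = 1 + 2 = 3
  N_3 = 1 + 3 = 4
So there are 4 ground terms available for substitution.
The body mentions the single quantified variable u; since ground terms form a free algebra, no two substitutions collapse to the same formula.
Number of ground instances = 4.

4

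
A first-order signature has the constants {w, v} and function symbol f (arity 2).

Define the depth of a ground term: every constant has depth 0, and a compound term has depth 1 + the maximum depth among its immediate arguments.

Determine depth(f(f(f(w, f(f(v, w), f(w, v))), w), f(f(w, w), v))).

5

depth(f(v, w)) = 1 + max(0, 0) = 1
depth(f(w, v)) = 1 + max(0, 0) = 1
depth(f(f(v, w), f(w, v))) = 1 + max(1, 1) = 2
depth(f(w, f(f(v, w), f(w, v)))) = 1 + max(0, 2) = 3
depth(f(f(w, f(f(v, w), f(w, v))), w)) = 1 + max(3, 0) = 4
depth(f(w, w)) = 1 + max(0, 0) = 1
depth(f(f(w, w), v)) = 1 + max(1, 0) = 2
depth(f(f(f(w, f(f(v, w), f(w, v))), w), f(f(w, w), v))) = 1 + max(4, 2) = 5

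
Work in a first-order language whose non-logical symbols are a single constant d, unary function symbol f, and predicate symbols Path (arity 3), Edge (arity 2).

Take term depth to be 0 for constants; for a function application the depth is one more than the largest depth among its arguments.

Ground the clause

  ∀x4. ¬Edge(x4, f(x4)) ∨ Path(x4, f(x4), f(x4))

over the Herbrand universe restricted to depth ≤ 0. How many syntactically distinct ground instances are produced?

1

Ground terms of depth ≤ 0:
  Count level by level. With function symbols f/1, the terms of depth ≤ k are the 1 constant together with each function applied to depth-≤(k−1) tuples, so N_k = 1 + N_{k-1}.
  N_0 = 1
  Explicitly: d.
So there is exactly 1 ground term available for substitution.
There is 1 variable to instantiate (x4),  occurring in at least one literal, so different choices give different ground instances.
Number of ground instances = 1.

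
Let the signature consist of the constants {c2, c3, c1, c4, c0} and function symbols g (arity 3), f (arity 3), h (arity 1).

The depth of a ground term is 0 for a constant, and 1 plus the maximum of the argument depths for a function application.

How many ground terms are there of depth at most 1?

Let N_k = |{terms of depth ≤ k}|. Then N_0 = 5 and N_k = 5 + N_{k-1}^3 + N_{k-1}^3 + N_{k-1} for k ≥ 1 (one summand per function symbol, arity giving the exponent).
N_0 = 5
N_1 = 5 + 5^3 + 5^3 + 5 = 260

260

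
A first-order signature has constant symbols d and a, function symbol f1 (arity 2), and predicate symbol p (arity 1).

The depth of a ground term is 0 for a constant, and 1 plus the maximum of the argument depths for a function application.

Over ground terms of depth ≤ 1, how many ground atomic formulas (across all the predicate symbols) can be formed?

First count ground terms of depth ≤ 1.
Let N_k count ground terms of depth at most k. Each non-constant term of depth ≤ k is some function symbol applied to depth-≤(k−1) arguments, giving N_k = 2 + N_{k-1}^2.
N_0 = 2
N_1 = 2 + 2^2 = 6
Explicitly: d, a, f1(d, d), f1(d, a), f1(a, d), f1(a, a).
So |H| = 6.
Ground atoms are formed by filling each argument slot of a predicate with a term from H, so an r-ary predicate gives |H|^r atoms:
  p: 6
Total ground atoms: 6.

6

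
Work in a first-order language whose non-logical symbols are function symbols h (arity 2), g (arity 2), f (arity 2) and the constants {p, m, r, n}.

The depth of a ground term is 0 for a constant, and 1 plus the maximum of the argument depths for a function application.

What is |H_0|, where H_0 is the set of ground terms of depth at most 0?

4

If N_k denotes the number of depth-≤k ground terms, the 4 constants give N_0 = 4, and each function symbol of arity r contributes N_{k-1}^r new terms at level k: N_k = 4 + N_{k-1}^2 + N_{k-1}^2 + N_{k-1}^2.
N_0 = 4
Explicitly: p, m, r, n.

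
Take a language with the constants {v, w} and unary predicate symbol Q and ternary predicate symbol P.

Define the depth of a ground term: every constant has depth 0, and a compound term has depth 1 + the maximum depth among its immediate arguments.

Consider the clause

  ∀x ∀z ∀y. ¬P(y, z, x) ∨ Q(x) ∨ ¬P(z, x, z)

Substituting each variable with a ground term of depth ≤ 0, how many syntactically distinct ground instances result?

8

Ground terms of depth ≤ 0:
  With no function symbols every ground term is a constant, so there are exactly 2 ground terms at every depth bound.
  N_0 = 2
So there are 2 ground terms available for substitution.
The body mentions every one of the 3 quantified variables; since ground terms form a free algebra, no two substitutions collapse to the same formula.
Number of ground instances = 2^3 = 8.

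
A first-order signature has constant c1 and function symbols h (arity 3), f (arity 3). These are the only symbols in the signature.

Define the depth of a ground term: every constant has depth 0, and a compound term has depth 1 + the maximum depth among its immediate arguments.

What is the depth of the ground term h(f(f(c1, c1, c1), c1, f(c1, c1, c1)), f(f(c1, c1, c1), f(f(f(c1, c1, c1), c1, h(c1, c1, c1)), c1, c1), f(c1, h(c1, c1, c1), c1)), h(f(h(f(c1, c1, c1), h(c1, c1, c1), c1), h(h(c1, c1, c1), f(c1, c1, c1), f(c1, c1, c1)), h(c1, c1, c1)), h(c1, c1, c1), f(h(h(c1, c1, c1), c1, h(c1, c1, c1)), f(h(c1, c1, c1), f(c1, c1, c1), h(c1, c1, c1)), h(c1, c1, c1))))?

5

depth(f(c1, c1, c1)) = 1 + max(0, 0, 0) = 1
depth(f(f(c1, c1, c1), c1, f(c1, c1, c1))) = 1 + max(1, 0, 1) = 2
depth(h(c1, c1, c1)) = 1 + max(0, 0, 0) = 1
depth(f(f(c1, c1, c1), c1, h(c1, c1, c1))) = 1 + max(1, 0, 1) = 2
depth(f(f(f(c1, c1, c1), c1, h(c1, c1, c1)), c1, c1)) = 1 + max(2, 0, 0) = 3
depth(f(c1, h(c1, c1, c1), c1)) = 1 + max(0, 1, 0) = 2
depth(f(f(c1, c1, c1), f(f(f(c1, c1, c1), c1, h(c1, c1, c1)), c1, c1), f(c1, h(c1, c1, c1), c1))) = 1 + max(1, 3, 2) = 4
depth(h(f(c1, c1, c1), h(c1, c1, c1), c1)) = 1 + max(1, 1, 0) = 2
depth(h(h(c1, c1, c1), f(c1, c1, c1), f(c1, c1, c1))) = 1 + max(1, 1, 1) = 2
depth(f(h(f(c1, c1, c1), h(c1, c1, c1), c1), h(h(c1, c1, c1), f(c1, c1, c1), f(c1, c1, c1)), h(c1, c1, c1))) = 1 + max(2, 2, 1) = 3
depth(h(h(c1, c1, c1), c1, h(c1, c1, c1))) = 1 + max(1, 0, 1) = 2
depth(f(h(c1, c1, c1), f(c1, c1, c1), h(c1, c1, c1))) = 1 + max(1, 1, 1) = 2
depth(f(h(h(c1, c1, c1), c1, h(c1, c1, c1)), f(h(c1, c1, c1), f(c1, c1, c1), h(c1, c1, c1)), h(c1, c1, c1))) = 1 + max(2, 2, 1) = 3
depth(h(f(h(f(c1, c1, c1), h(c1, c1, c1), c1), h(h(c1, c1, c1), f(c1, c1, c1), f(c1, c1, c1)), h(c1, c1, c1)), h(c1, c1, c1), f(h(h(c1, c1, c1), c1, h(c1, c1, c1)), f(h(c1, c1, c1), f(c1, c1, c1), h(c1, c1, c1)), h(c1, c1, c1)))) = 1 + max(3, 1, 3) = 4
depth(h(f(f(c1, c1, c1), c1, f(c1, c1, c1)), f(f(c1, c1, c1), f(f(f(c1, c1, c1), c1, h(c1, c1, c1)), c1, c1), f(c1, h(c1, c1, c1), c1)), h(f(h(f(c1, c1, c1), h(c1, c1, c1), c1), h(h(c1, c1, c1), f(c1, c1, c1), f(c1, c1, c1)), h(c1, c1, c1)), h(c1, c1, c1), f(h(h(c1, c1, c1), c1, h(c1, c1, c1)), f(h(c1, c1, c1), f(c1, c1, c1), h(c1, c1, c1)), h(c1, c1, c1))))) = 1 + max(2, 4, 4) = 5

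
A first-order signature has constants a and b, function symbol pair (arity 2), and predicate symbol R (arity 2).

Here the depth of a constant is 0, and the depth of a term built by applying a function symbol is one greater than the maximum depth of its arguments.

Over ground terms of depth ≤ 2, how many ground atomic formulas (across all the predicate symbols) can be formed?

First count ground terms of depth ≤ 2.
Let N_k = |{terms of depth ≤ k}|. Then N_0 = 2 and N_k = 2 + N_{k-1}^2 for k ≥ 1 (one summand per function symbol, arity giving the exponent).
N_0 = 2
N_1 = 2 + 2^2 = 6
N_2 = 2 + 6^2 = 38
So |H| = 38.
Each predicate of arity r yields |H|^r ground atoms (one per choice of an r-tuple from H):
  R: 38^2 = 1444
Total ground atoms: 1444.

1444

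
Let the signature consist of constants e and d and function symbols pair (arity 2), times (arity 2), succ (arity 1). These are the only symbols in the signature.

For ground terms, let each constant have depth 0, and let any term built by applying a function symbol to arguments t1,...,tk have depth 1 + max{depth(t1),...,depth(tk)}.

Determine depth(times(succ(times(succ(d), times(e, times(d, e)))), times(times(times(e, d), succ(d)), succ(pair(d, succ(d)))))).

5

depth(succ(d)) = 1 + depth(d) = 1 + 0 = 1
depth(times(d, e)) = 1 + max(0, 0) = 1
depth(times(e, times(d, e))) = 1 + max(0, 1) = 2
depth(times(succ(d), times(e, times(d, e)))) = 1 + max(1, 2) = 3
depth(succ(times(succ(d), times(e, times(d, e))))) = 1 + depth(times(succ(d), times(e, times(d, e)))) = 1 + 3 = 4
depth(times(e, d)) = 1 + max(0, 0) = 1
depth(times(times(e, d), succ(d))) = 1 + max(1, 1) = 2
depth(pair(d, succ(d))) = 1 + max(0, 1) = 2
depth(succ(pair(d, succ(d)))) = 1 + depth(pair(d, succ(d))) = 1 + 2 = 3
depth(times(times(times(e, d), succ(d)), succ(pair(d, succ(d))))) = 1 + max(2, 3) = 4
depth(times(succ(times(succ(d), times(e, times(d, e)))), times(times(times(e, d), succ(d)), succ(pair(d, succ(d)))))) = 1 + max(4, 4) = 5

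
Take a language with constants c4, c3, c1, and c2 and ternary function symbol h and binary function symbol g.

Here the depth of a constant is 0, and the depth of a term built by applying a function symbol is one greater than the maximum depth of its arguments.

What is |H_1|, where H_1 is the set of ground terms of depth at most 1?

If N_k denotes the number of depth-≤k ground terms, the 4 constants give N_0 = 4, and each function symbol of arity r contributes N_{k-1}^r new terms at level k: N_k = 4 + N_{k-1}^3 + N_{k-1}^2.
N_0 = 4
N_1 = 4 + 4^3 + 4^2 = 84

84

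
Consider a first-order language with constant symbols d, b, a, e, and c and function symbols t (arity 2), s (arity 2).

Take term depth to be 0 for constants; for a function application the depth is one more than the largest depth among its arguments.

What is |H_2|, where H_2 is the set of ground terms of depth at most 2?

6055

If N_k denotes the number of depth-≤k ground terms, the 5 constants give N_0 = 5, and each function symbol of arity r contributes N_{k-1}^r new terms at level k: N_k = 5 + N_{k-1}^2 + N_{k-1}^2.
N_0 = 5
N_1 = 5 + 5^2 + 5^2 = 55
N_2 = 5 + 55^2 + 55^2 = 6055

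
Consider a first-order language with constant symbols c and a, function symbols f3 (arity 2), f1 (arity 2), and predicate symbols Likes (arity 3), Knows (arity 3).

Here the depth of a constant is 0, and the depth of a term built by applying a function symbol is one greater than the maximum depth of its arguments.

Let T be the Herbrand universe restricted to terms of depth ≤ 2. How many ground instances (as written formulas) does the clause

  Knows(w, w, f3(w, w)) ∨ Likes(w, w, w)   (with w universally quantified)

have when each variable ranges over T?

Ground terms of depth ≤ 2:
  If N_k denotes the number of depth-≤k ground terms, the 2 constants give N_0 = 2, and each function symbol of arity r contributes N_{k-1}^r new terms at level k: N_k = 2 + N_{k-1}^2 + N_{k-1}^2.
  N_0 = 2
  N_1 = 2 + 2^2 + 2^2 = 10
  N_2 = 2 + 10^2 + 10^2 = 202
So there are 202 ground terms available for substitution.
The clause has 1 distinct variable (w), which appears in the body. In the free term algebra distinct substitutions yield syntactically distinct ground instances.
Number of ground instances = 202.

202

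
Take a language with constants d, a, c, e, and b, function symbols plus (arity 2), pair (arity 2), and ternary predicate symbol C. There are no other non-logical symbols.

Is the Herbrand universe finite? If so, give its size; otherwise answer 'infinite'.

infinite

The signature has at least one function symbol (plus, arity 2) and at least one constant (d).
Iterating plus gives infinitely many distinct ground terms: d, plus(d, d), plus(plus(d, d), plus(d, d)), ...
So the Herbrand universe is infinite.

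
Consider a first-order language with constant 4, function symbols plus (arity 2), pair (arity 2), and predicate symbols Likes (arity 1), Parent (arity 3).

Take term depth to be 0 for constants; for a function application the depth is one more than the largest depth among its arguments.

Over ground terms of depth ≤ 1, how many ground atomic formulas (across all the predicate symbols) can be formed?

30

First count ground terms of depth ≤ 1.
Let N_k count ground terms of depth at most k. Each non-constant term of depth ≤ k is some function symbol applied to depth-≤(k−1) arguments, giving N_k = 1 + N_{k-1}^2 + N_{k-1}^2.
N_0 = 1
N_1 = 1 + 1^2 + 1^2 = 3
Explicitly: 4, plus(4, 4), pair(4, 4).
So |H| = 3.
Each predicate of arity r yields |H|^r ground atoms (one per choice of an r-tuple from H):
  Likes: 3;  Parent: 3^3 = 27
Total ground atoms: 3 + 27 = 30.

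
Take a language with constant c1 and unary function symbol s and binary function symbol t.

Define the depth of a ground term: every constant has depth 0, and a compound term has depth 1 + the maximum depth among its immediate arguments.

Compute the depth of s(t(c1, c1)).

depth(t(c1, c1)) = 1 + max(0, 0) = 1
depth(s(t(c1, c1))) = 1 + depth(t(c1, c1)) = 1 + 1 = 2

2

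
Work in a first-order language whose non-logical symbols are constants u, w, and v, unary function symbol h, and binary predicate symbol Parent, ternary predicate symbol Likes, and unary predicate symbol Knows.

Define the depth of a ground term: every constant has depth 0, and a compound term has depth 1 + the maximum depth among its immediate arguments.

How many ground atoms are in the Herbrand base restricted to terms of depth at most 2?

First count ground terms of depth ≤ 2.
Count level by level. With function symbols h/1, the terms of depth ≤ k are the 3 constants together with each function applied to depth-≤(k−1) tuples, so N_k = 3 + N_{k-1}.
N_0 = 3
N_1 = 3 + 3 = 6
N_2 = 3 + 6 = 9
So |H| = 9.
Each predicate of arity r yields |H|^r ground atoms (one per choice of an r-tuple from H):
  Parent: 9^2 = 81;  Likes: 9^3 = 729;  Knows: 9
Total ground atoms: 81 + 729 + 9 = 819.

819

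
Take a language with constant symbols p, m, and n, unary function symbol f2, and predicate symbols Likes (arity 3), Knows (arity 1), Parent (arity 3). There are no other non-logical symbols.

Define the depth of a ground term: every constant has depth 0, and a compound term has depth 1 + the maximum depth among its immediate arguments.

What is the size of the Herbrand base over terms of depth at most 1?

438

First count ground terms of depth ≤ 1.
Let N_k count ground terms of depth at most k. Each non-constant term of depth ≤ k is some function symbol applied to depth-≤(k−1) arguments, giving N_k = 3 + N_{k-1}.
N_0 = 3
N_1 = 3 + 3 = 6
So |H| = 6.
For each predicate symbol, the number of ground atoms is |H| raised to its arity; summing:
  Likes: 6^3 = 216;  Knows: 6;  Parent: 6^3 = 216
Total ground atoms: 216 + 6 + 216 = 438.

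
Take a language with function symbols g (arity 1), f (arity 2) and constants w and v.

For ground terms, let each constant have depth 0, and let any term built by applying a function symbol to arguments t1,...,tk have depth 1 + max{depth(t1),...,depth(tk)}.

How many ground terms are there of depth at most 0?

Let N_k = |{terms of depth ≤ k}|. Then N_0 = 2 and N_k = 2 + N_{k-1} + N_{k-1}^2 for k ≥ 1 (one summand per function symbol, arity giving the exponent).
N_0 = 2
Explicitly: w, v.

2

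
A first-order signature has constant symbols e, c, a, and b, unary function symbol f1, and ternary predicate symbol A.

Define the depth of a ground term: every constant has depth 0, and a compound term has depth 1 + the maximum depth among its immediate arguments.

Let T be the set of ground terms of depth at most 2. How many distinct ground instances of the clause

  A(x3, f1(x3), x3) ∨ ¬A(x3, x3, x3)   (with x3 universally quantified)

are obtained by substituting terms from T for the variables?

Ground terms of depth ≤ 2:
  Write N_k for the number of ground terms of depth ≤ k. A term of depth ≤ k is either a constant or a function symbol applied to arguments of depth ≤ k−1, so N_k = 4 + N_{k-1}.
  N_0 = 4
  N_1 = 4 + 4 = 8
  N_2 = 4 + 8 = 12
So there are 12 ground terms available for substitution.
The clause has 1 distinct variable (x3), which appears in the body. In the free term algebra distinct substitutions yield syntactically distinct ground instances.
Number of ground instances = 12.

12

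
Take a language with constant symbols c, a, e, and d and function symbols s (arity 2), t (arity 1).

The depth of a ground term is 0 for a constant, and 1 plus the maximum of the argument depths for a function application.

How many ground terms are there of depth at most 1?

24

Let N_k count ground terms of depth at most k. Each non-constant term of depth ≤ k is some function symbol applied to depth-≤(k−1) arguments, giving N_k = 4 + N_{k-1}^2 + N_{k-1}.
N_0 = 4
N_1 = 4 + 4^2 + 4 = 24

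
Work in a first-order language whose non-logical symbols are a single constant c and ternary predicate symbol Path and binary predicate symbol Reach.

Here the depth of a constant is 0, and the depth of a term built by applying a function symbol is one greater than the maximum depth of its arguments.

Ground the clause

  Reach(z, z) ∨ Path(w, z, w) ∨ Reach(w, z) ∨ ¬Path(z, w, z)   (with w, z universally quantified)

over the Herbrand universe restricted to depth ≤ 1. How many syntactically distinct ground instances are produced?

Ground terms of depth ≤ 1:
  With no function symbols every ground term is a constant, so there is exactly 1 ground term at every depth bound.
  N_0 = 1
  N_1 = 1
  Explicitly: c.
So there is exactly 1 ground term available for substitution.
There are 2 variables to instantiate (w, z), each occurring in at least one literal, so different choices give different ground instances.
Number of ground instances = 1^2 = 1.

1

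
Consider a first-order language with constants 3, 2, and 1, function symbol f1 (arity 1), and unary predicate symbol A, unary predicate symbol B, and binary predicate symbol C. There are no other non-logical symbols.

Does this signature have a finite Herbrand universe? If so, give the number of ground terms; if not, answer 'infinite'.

infinite

The signature has at least one function symbol (f1, arity 1) and at least one constant (3).
Iterating f1 gives infinitely many distinct ground terms: 3, f1(3), f1(f1(3)), ...
So the Herbrand universe is infinite.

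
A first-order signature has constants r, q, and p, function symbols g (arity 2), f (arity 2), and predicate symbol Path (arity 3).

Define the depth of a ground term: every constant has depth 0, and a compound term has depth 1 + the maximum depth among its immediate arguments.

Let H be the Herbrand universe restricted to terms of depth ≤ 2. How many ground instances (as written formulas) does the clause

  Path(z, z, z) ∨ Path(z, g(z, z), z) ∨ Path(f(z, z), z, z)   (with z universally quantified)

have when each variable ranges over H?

Ground terms of depth ≤ 2:
  Count level by level. With function symbols g/2, f/2, the terms of depth ≤ k are the 3 constants together with each function applied to depth-≤(k−1) tuples, so N_k = 3 + N_{k-1}^2 + N_{k-1}^2.
  N_0 = 3
  N_1 = 3 + 3^2 + 3^2 = 21
  N_2 = 3 + 21^2 + 21^2 = 885
So there are 885 ground terms available for substitution.
The clause has 1 distinct variable (z), which appears in the body. In the free term algebra distinct substitutions yield syntactically distinct ground instances.
Number of ground instances = 885.

885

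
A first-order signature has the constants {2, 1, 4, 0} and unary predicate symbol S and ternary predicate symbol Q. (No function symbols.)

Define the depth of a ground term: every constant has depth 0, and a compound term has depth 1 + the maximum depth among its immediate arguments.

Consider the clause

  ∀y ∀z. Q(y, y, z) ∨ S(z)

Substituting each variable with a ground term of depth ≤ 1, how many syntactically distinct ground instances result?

16

Ground terms of depth ≤ 1:
  With no function symbols every ground term is a constant, so there are exactly 4 ground terms at every depth bound.
  N_0 = 4
  N_1 = 4
  Explicitly: 2, 1, 4, 0.
So there are 4 ground terms available for substitution.
There are 2 variables to instantiate (y, z), each occurring in at least one literal, so different choices give different ground instances.
Number of ground instances = 4^2 = 16.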